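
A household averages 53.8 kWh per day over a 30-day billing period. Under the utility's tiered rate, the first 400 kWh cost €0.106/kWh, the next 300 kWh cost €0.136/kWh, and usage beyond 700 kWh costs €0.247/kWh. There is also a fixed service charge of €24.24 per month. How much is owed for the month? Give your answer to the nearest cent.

Usage = 53.8 kWh/day × 30 days = 1614 kWh
First 400 kWh × €0.106 = €42.40
Next 300 kWh × €0.136 = €40.80
Remaining 914 kWh × €0.247 = €225.76
Energy charge = €308.96; + service €24.24 = €333.20

€333.20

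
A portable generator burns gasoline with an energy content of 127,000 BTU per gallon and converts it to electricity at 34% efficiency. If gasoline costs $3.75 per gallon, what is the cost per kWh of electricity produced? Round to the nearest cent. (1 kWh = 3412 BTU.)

$0.30

Electrical output per gallon = 127,000 BTU × 0.34 / 3412 BTU/kWh = 12.66 kWh
Cost per kWh = $3.75 / 12.66 kWh = $0.296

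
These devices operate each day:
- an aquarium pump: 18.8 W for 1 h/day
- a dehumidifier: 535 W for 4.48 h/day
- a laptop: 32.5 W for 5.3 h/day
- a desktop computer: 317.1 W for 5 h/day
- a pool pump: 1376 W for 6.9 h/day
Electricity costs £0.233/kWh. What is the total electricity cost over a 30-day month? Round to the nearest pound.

aquarium pump: 18.8 W × 1 h × 30 d = 564 Wh = 0.564 kWh
dehumidifier: 535 W × 4.48 h × 30 d = 71,904 Wh = 71.9 kWh
laptop: 32.5 W × 5.3 h × 30 d = 5,168 Wh = 5.168 kWh
desktop computer: 317.1 W × 5 h × 30 d = 47,565 Wh = 47.56 kWh
pool pump: 1376 W × 6.9 h × 30 d = 284,832 Wh = 284.8 kWh
Total energy = 0.564 + 71.9 + 5.168 + 47.56 + 284.8 = 410 kWh
Cost = 410 kWh × £0.233 = £95.54 ≈ £96

£96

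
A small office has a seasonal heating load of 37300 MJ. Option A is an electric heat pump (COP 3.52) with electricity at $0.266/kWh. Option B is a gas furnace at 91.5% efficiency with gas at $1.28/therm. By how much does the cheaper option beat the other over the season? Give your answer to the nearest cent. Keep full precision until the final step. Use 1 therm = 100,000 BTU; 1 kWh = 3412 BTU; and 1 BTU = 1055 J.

$288.45

Heat load = 37300 MJ = 37,300,000,000 J / 1055 = 35,355,450 BTU
Gas: input = 35,355,450 / 0.915 = 38,639,836 BTU = 386.4 therm → 386.4 × $1.28 = $494.59
Heat pump: 35,355,450 BTU / 3412 = 10,360 kWh heat; / 3.52 = 2,944 kWh in → × $0.266 = $783.04
Difference = |$494.59 − $783.04| = $288.45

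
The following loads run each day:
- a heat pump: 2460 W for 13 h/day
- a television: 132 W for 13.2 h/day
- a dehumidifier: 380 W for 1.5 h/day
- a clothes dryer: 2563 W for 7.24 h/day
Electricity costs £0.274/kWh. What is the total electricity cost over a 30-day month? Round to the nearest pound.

heat pump: 2460 W × 13 h × 30 d = 959,400 Wh = 959.4 kWh
television: 132 W × 13.2 h × 30 d = 52,272 Wh = 52.27 kWh
dehumidifier: 380 W × 1.5 h × 30 d = 17,100 Wh = 17.1 kWh
clothes dryer: 2563 W × 7.24 h × 30 d = 556,684 Wh = 556.7 kWh
Total energy = 959.4 + 52.27 + 17.1 + 556.7 = 1,585 kWh
Cost = 1,585 kWh × £0.274 = £434.41 ≈ £434

£434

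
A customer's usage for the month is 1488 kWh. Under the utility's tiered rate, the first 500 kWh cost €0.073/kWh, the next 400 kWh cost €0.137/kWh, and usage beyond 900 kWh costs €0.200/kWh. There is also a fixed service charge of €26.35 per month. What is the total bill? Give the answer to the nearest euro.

€235

First 500 kWh × €0.073 = €36.50
Next 400 kWh × €0.137 = €54.80
Remaining 588 kWh × €0.200 = €117.60
Energy charge = €208.90; + service €26.35 = €235.25 ≈ €235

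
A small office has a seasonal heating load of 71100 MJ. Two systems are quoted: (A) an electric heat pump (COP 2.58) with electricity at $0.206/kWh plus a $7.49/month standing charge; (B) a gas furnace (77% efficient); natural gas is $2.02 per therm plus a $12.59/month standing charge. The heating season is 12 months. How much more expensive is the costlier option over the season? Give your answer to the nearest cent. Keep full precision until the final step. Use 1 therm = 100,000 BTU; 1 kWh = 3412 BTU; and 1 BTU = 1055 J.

Heat load = 71100 MJ = 71,100,000,000 J / 1055 = 67,393,365 BTU
Gas: input = 67,393,365 / 0.77 = 87,523,851 BTU = 875.2 therm → 875.2 × $2.02 = $1,767.98; + 12 × $12.59 standing = $1,919.06
Heat pump: 67,393,365 BTU / 3412 = 19,750 kWh heat; / 2.58 = 7,656 kWh in → × $0.206 = $1,577.09; + 12 × $7.49 standing = $1,666.97
Difference = |$1,919.06 − $1,666.97| = $252.09

$252.09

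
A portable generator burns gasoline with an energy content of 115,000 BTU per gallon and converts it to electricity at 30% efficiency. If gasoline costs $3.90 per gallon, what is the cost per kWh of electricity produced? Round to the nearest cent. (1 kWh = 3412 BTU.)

Electrical output per gallon = 115,000 BTU × 0.30 / 3412 BTU/kWh = 10.11 kWh
Cost per kWh = $3.90 / 10.11 kWh = $0.386

$0.39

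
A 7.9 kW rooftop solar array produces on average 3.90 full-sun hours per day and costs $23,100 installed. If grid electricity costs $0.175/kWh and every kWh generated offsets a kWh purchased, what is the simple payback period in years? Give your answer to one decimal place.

Daily generation = 7.9 kW × 3.90 h = 30.81 kWh
Annual generation = 30.81 × 365 = 11246 kWh
Annual savings = 11246 × $0.175 = $1,967.99
Payback = $23,100 / $1,967.99 = 11.7 years

11.7 years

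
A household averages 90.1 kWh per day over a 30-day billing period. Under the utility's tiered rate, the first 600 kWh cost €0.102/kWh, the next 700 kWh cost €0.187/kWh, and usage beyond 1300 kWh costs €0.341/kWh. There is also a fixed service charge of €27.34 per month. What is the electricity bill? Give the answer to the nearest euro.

€698

Usage = 90.1 kWh/day × 30 days = 2703 kWh
First 600 kWh × €0.102 = €61.20
Next 700 kWh × €0.187 = €130.90
Remaining 1403 kWh × €0.341 = €478.42
Energy charge = €670.52; + service €27.34 = €697.86 ≈ €698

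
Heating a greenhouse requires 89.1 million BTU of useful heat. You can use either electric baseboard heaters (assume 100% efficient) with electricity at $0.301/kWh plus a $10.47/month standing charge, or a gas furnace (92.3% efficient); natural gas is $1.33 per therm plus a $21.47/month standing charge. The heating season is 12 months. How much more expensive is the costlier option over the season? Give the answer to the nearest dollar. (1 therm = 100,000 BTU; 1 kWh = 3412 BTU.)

Heat load = 89.1 × 10⁶ BTU = 89,100,000 BTU
Gas: input = 89,100,000 / 0.923 = 96,533,044 BTU = 965.3 therm → 965.3 × $1.33 = $1,283.89; + 12 × $21.47 standing = $1,541.53
Electric: 89,100,000 BTU / 3412 = 26,110 kWh → × $0.301 = $7,860.23; + 12 × $10.47 standing = $7,985.87
Difference = |$1,541.53 − $7,985.87| = $6,444.34 ≈ $6444

$6444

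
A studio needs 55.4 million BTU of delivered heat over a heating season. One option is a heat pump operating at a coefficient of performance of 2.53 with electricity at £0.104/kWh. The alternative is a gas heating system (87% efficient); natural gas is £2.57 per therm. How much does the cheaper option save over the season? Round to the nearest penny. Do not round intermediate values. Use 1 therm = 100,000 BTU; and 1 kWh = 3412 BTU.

£969.09

Heat load = 55.4 × 10⁶ BTU = 55,400,000 BTU
Gas: input = 55,400,000 / 0.87 = 63,678,161 BTU = 636.8 therm → 636.8 × £2.57 = £1,636.53
Heat pump: 55,400,000 BTU / 3412 = 16,240 kWh heat; / 2.53 = 6,418 kWh in → × £0.104 = £667.44
Difference = |£1,636.53 − £667.44| = £969.09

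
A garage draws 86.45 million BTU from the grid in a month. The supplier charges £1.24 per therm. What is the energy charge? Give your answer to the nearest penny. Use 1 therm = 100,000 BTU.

£1071.98

86.45 million BTU × (10 therm/million BTU) = 864.5 therm
Cost = 864.5 therm × £1.24/therm = £1,071.98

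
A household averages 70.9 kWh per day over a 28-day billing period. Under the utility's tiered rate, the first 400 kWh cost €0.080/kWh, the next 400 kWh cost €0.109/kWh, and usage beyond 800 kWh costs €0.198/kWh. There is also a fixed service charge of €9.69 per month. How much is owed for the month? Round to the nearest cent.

Usage = 70.9 kWh/day × 28 days = 1985.2 kWh
First 400 kWh × €0.080 = €32.00
Next 400 kWh × €0.109 = €43.60
Remaining 1185.2 kWh × €0.198 = €234.67
Energy charge = €310.27; + service €9.69 = €319.96

€319.96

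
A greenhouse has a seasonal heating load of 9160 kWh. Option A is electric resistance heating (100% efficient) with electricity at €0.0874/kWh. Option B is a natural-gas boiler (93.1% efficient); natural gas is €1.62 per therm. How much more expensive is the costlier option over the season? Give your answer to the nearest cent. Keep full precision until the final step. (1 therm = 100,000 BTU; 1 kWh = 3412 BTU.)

€256.75

Heat load = 9160 kWh × 3412 = 31,253,920 BTU
Gas: input = 31,253,920 / 0.931 = 33,570,269 BTU = 335.7 therm → 335.7 × €1.62 = €543.84
Electric: 31,253,920 BTU / 3412 = 9,160 kWh → × €0.0874 = €800.58
Difference = |€543.84 − €800.58| = €256.75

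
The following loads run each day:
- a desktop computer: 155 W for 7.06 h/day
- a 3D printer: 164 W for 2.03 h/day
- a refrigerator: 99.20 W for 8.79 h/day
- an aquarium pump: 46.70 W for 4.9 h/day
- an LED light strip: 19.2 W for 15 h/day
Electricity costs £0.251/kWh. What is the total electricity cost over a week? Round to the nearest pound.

£5

desktop computer: 155 W × 7.06 h × 7 d = 7,660 Wh = 7.66 kWh
3D printer: 164 W × 2.03 h × 7 d = 2,330 Wh = 2.33 kWh
refrigerator: 99.20 W × 8.79 h × 7 d = 6,104 Wh = 6.104 kWh
aquarium pump: 46.70 W × 4.9 h × 7 d = 1,602 Wh = 1.602 kWh
LED light strip: 19.2 W × 15 h × 7 d = 2,016 Wh = 2.016 kWh
Total energy = 7.66 + 2.33 + 6.104 + 1.602 + 2.016 = 19.71 kWh
Cost = 19.71 kWh × £0.251 = £4.95 ≈ £5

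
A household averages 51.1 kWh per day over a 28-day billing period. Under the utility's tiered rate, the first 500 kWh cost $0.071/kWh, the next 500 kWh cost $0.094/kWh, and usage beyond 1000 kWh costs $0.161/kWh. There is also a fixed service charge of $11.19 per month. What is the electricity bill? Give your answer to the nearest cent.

Usage = 51.1 kWh/day × 28 days = 1430.8 kWh
First 500 kWh × $0.071 = $35.50
Next 500 kWh × $0.094 = $47.00
Remaining 430.8 kWh × $0.161 = $69.36
Energy charge = $151.86; + service $11.19 = $163.05

$163.05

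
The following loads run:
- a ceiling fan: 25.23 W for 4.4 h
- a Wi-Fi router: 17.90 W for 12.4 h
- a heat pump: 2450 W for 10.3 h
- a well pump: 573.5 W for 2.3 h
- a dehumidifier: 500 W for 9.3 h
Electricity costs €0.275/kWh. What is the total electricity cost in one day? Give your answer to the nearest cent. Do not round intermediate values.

ceiling fan: 25.23 W × 4.4 h = 111 Wh = 0.111 kWh
Wi-Fi router: 17.90 W × 12.4 h = 222 Wh = 0.222 kWh
heat pump: 2450 W × 10.3 h = 25,235 Wh = 25.23 kWh
well pump: 573.5 W × 2.3 h = 1,319 Wh = 1.319 kWh
dehumidifier: 500 W × 9.3 h = 4,650 Wh = 4.65 kWh
Total energy = 0.111 + 0.222 + 25.23 + 1.319 + 4.65 = 31.54 kWh
Cost = 31.54 kWh × €0.275 = €8.67

€8.67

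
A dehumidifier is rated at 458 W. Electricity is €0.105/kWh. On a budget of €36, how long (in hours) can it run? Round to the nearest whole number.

Energy budget = €36 / €0.105 per kWh = 342.9 kWh = 342,857 Wh
Runtime = 342,857 Wh / 458 W = 748.6 h

749 h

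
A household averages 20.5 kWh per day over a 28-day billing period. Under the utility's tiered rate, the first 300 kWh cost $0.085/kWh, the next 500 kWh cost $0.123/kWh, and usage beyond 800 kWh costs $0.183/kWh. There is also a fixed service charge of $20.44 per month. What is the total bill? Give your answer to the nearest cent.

$79.64

Usage = 20.5 kWh/day × 28 days = 574 kWh
First 300 kWh × $0.085 = $25.50
Next 274 kWh × $0.123 = $33.70
Remaining tier: 0 kWh (not reached)
Energy charge = $59.20; + service $20.44 = $79.64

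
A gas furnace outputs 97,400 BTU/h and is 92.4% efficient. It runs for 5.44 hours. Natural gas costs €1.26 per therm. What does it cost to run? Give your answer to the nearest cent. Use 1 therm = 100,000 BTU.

€7.23

Heat delivered = 97,400 BTU/h × 5.44 h = 529,856 BTU
Gas input = 529,856 / 0.924 = 573,437 BTU
= 573,437 / 100,000 = 5.734 therm
Cost = 5.734 × €1.26/therm = €7.23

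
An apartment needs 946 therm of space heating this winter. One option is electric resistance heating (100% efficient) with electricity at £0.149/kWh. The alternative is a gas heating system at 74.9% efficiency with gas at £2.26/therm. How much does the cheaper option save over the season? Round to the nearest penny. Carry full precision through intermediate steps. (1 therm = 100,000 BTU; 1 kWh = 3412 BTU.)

£1276.71

Heat load = 946 therm × 100,000 = 94,600,000 BTU
Gas: input = 94,600,000 / 0.749 = 126,301,736 BTU = 1,263 therm → 1,263 × £2.26 = £2,854.42
Electric: 94,600,000 BTU / 3412 = 27,730 kWh → × £0.149 = £4,131.13
Difference = |£2,854.42 − £4,131.13| = £1,276.71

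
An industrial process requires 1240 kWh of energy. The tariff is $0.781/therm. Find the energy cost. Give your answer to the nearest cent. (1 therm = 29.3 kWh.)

1240 kWh × (0.03413 therm/kWh) = 42.32 therm
Cost = 42.32 therm × $0.781/therm = $33.05

$33.05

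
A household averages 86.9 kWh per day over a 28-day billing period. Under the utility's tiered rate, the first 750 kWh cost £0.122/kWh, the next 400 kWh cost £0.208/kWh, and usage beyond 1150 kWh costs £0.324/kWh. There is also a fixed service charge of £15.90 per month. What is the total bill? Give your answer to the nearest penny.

£606.36

Usage = 86.9 kWh/day × 28 days = 2433.2 kWh
First 750 kWh × £0.122 = £91.50
Next 400 kWh × £0.208 = £83.20
Remaining 1283.2 kWh × £0.324 = £415.76
Energy charge = £590.46; + service £15.90 = £606.36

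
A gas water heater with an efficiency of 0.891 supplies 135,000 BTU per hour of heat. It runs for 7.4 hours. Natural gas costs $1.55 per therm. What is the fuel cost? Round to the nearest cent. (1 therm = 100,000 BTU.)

Heat delivered = 135,000 BTU/h × 7.4 h = 999,000 BTU
Gas input = 999,000 / 0.891 = 1,121,212 BTU
= 1,121,212 / 100,000 = 11.21 therm
Cost = 11.21 × $1.55/therm = $17.38

$17.38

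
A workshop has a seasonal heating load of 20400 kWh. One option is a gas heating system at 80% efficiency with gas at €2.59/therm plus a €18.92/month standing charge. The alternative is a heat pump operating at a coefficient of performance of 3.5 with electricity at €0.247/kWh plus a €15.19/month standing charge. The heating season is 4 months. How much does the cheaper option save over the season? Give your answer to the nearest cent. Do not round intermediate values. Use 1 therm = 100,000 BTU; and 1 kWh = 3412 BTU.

Heat load = 20400 kWh × 3412 = 69,604,800 BTU
Gas: input = 69,604,800 / 0.80 = 87,006,000 BTU = 870.1 therm → 870.1 × €2.59 = €2,253.46; + 4 × €18.92 standing = €2,329.14
Heat pump: 69,604,800 BTU / 3412 = 20,400 kWh heat; / 3.5 = 5,829 kWh in → × €0.247 = €1,439.66; + 4 × €15.19 standing = €1,500.42
Difference = |€2,329.14 − €1,500.42| = €828.72

€828.72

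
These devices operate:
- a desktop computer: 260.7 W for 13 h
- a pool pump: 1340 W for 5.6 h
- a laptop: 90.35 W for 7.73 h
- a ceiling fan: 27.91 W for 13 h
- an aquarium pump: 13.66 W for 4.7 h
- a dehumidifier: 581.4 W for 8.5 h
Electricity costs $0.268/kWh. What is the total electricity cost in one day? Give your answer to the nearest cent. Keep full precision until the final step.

$4.55

desktop computer: 260.7 W × 13 h = 3,389 Wh = 3.389 kWh
pool pump: 1340 W × 5.6 h = 7,504 Wh = 7.504 kWh
laptop: 90.35 W × 7.73 h = 698 Wh = 0.6984 kWh
ceiling fan: 27.91 W × 13 h = 363 Wh = 0.3628 kWh
aquarium pump: 13.66 W × 4.7 h = 64 Wh = 0.0642 kWh
dehumidifier: 581.4 W × 8.5 h = 4,942 Wh = 4.942 kWh
Total energy = 3.389 + 7.504 + 0.6984 + 0.3628 + 0.0642 + 4.942 = 16.96 kWh
Cost = 16.96 kWh × $0.268 = $4.55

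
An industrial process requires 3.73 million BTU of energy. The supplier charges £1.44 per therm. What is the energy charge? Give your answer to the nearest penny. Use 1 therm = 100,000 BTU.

£53.71

3.73 million BTU × (10 therm/million BTU) = 37.3 therm
Cost = 37.3 therm × £1.44/therm = £53.71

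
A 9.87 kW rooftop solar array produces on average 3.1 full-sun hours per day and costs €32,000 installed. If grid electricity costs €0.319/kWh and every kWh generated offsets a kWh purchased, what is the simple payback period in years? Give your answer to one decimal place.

9.0 years

Daily generation = 9.87 kW × 3.1 h = 30.6 kWh
Annual generation = 30.6 × 365 = 11168 kWh
Annual savings = 11168 × €0.319 = €3,562.56
Payback = €32,000 / €3,562.56 = 8.98 years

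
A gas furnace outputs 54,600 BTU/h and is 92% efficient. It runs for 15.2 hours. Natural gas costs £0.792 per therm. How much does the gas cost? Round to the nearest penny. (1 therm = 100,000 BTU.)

£7.14

Heat delivered = 54,600 BTU/h × 15.2 h = 829,920 BTU
Gas input = 829,920 / 0.92 = 902,087 BTU
= 902,087 / 100,000 = 9.021 therm
Cost = 9.021 × £0.792/therm = £7.14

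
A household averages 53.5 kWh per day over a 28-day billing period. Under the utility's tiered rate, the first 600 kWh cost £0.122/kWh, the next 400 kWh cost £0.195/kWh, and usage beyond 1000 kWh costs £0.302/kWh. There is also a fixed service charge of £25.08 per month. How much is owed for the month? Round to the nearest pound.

Usage = 53.5 kWh/day × 28 days = 1498 kWh
First 600 kWh × £0.122 = £73.20
Next 400 kWh × £0.195 = £78.00
Remaining 498 kWh × £0.302 = £150.40
Energy charge = £301.60; + service £25.08 = £326.68 ≈ £327

£327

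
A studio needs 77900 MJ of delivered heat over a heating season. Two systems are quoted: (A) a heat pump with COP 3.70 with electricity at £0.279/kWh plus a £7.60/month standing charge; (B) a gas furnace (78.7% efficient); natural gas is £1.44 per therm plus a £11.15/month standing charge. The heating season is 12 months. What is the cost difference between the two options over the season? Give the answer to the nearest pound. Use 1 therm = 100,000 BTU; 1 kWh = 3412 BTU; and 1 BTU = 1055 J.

Heat load = 77900 MJ = 77,900,000,000 J / 1055 = 73,838,863 BTU
Gas: input = 73,838,863 / 0.787 = 93,823,205 BTU = 938.2 therm → 938.2 × £1.44 = £1,351.05; + 12 × £11.15 standing = £1,484.85
Heat pump: 73,838,863 BTU / 3412 = 21,640 kWh heat; / 3.70 = 5,849 kWh in → × £0.279 = £1,631.84; + 12 × £7.60 standing = £1,723.04
Difference = |£1,484.85 − £1,723.04| = £238.19 ≈ £238

£238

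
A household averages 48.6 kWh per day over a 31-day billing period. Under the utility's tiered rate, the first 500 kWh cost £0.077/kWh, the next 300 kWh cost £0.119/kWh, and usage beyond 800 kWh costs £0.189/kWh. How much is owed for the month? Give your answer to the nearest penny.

£207.75

Usage = 48.6 kWh/day × 31 days = 1506.6 kWh
First 500 kWh × £0.077 = £38.50
Next 300 kWh × £0.119 = £35.70
Remaining 706.6 kWh × £0.189 = £133.55
Total = £207.75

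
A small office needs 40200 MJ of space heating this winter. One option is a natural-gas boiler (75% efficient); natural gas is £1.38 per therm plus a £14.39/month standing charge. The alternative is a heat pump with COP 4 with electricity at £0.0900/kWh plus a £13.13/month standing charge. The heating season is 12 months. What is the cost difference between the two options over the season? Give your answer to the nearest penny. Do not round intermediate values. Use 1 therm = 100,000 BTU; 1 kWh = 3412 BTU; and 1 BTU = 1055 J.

Heat load = 40200 MJ = 40,200,000,000 J / 1055 = 38,104,265 BTU
Gas: input = 38,104,265 / 0.75 = 50,805,687 BTU = 508.1 therm → 508.1 × £1.38 = £701.12; + 12 × £14.39 standing = £873.80
Heat pump: 38,104,265 BTU / 3412 = 11,170 kWh heat; / 4 = 2,792 kWh in → × £0.0900 = £251.27; + 12 × £13.13 standing = £408.83
Difference = |£873.80 − £408.83| = £464.96

£464.96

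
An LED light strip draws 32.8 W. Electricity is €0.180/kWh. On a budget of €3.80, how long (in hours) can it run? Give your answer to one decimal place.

Energy budget = €3.80 / €0.180 per kWh = 21.11 kWh = 21,111 Wh
Runtime = 21,111 Wh / 32.8 W = 643.6 h

643.6 h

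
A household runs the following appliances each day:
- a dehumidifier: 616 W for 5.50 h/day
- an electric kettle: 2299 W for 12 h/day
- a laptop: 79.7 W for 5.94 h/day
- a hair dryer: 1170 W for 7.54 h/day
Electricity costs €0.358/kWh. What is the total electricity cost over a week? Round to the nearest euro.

€101

dehumidifier: 616 W × 5.50 h × 7 d = 23,716 Wh = 23.72 kWh
electric kettle: 2299 W × 12 h × 7 d = 193,116 Wh = 193.1 kWh
laptop: 79.7 W × 5.94 h × 7 d = 3,314 Wh = 3.314 kWh
hair dryer: 1170 W × 7.54 h × 7 d = 61,753 Wh = 61.75 kWh
Total energy = 23.72 + 193.1 + 3.314 + 61.75 = 281.9 kWh
Cost = 281.9 kWh × €0.358 = €100.92 ≈ €101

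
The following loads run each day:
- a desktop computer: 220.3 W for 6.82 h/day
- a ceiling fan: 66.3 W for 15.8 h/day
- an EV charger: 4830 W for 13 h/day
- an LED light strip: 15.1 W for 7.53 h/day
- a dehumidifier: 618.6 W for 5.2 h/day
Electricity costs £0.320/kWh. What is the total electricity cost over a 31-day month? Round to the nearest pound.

desktop computer: 220.3 W × 6.82 h × 31 d = 46,576 Wh = 46.58 kWh
ceiling fan: 66.3 W × 15.8 h × 31 d = 32,474 Wh = 32.47 kWh
EV charger: 4830 W × 13 h × 31 d = 1,946,490 Wh = 1,946 kWh
LED light strip: 15.1 W × 7.53 h × 31 d = 3,525 Wh = 3.525 kWh
dehumidifier: 618.6 W × 5.2 h × 31 d = 99,718 Wh = 99.72 kWh
Total energy = 46.58 + 32.47 + 1,946 + 3.525 + 99.72 = 2,129 kWh
Cost = 2,129 kWh × £0.320 = £681.21 ≈ £681

£681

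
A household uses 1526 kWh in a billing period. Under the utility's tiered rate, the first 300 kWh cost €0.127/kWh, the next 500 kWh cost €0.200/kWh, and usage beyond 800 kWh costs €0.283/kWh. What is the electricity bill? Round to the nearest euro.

€344

First 300 kWh × €0.127 = €38.10
Next 500 kWh × €0.200 = €100.00
Remaining 726 kWh × €0.283 = €205.46
Total = €343.56 ≈ €344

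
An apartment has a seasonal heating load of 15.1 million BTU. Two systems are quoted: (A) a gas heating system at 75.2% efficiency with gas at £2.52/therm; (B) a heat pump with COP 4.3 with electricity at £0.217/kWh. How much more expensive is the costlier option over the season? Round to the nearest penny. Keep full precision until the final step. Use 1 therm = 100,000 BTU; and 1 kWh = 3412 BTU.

£282.67

Heat load = 15.1 × 10⁶ BTU = 15,100,000 BTU
Gas: input = 15,100,000 / 0.752 = 20,079,787 BTU = 200.8 therm → 200.8 × £2.52 = £506.01
Heat pump: 15,100,000 BTU / 3412 = 4,426 kWh heat; / 4.3 = 1,029 kWh in → × £0.217 = £223.34
Difference = |£506.01 − £223.34| = £282.67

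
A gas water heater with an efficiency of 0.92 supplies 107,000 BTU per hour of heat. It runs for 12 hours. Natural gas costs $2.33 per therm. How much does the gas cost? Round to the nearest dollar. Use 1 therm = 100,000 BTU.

Heat delivered = 107,000 BTU/h × 12 h = 1,284,000 BTU
Gas input = 1,284,000 / 0.92 = 1,395,652 BTU
= 1,395,652 / 100,000 = 13.96 therm
Cost = 13.96 × $2.33/therm = $32.52 ≈ $33

$33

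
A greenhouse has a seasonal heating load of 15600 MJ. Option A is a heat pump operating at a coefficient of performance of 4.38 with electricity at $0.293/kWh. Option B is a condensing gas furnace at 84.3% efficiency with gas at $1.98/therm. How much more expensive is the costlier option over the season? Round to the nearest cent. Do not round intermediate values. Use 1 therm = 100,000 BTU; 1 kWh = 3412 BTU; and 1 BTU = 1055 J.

Heat load = 15600 MJ = 15,600,000,000 J / 1055 = 14,786,730 BTU
Gas: input = 14,786,730 / 0.843 = 17,540,605 BTU = 175.4 therm → 175.4 × $1.98 = $347.30
Heat pump: 14,786,730 BTU / 3412 = 4,334 kWh heat; / 4.38 = 989.4 kWh in → × $0.293 = $289.91
Difference = |$347.30 − $289.91| = $57.40

$57.40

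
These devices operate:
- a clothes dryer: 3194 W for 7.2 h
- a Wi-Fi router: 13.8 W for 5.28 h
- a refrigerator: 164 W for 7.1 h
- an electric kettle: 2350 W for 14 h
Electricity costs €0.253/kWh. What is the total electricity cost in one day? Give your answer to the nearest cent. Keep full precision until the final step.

clothes dryer: 3194 W × 7.2 h = 22,997 Wh = 23 kWh
Wi-Fi router: 13.8 W × 5.28 h = 73 Wh = 0.07286 kWh
refrigerator: 164 W × 7.1 h = 1,164 Wh = 1.164 kWh
electric kettle: 2350 W × 14 h = 32,900 Wh = 32.9 kWh
Total energy = 23 + 0.07286 + 1.164 + 32.9 = 57.13 kWh
Cost = 57.13 kWh × €0.253 = €14.45

€14.45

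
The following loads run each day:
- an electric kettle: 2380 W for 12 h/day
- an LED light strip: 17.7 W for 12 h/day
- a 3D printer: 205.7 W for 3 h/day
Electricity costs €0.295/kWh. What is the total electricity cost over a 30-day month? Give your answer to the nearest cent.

electric kettle: 2380 W × 12 h × 30 d = 856,800 Wh = 856.8 kWh
LED light strip: 17.7 W × 12 h × 30 d = 6,372 Wh = 6.372 kWh
3D printer: 205.7 W × 3 h × 30 d = 18,513 Wh = 18.51 kWh
Total energy = 856.8 + 6.372 + 18.51 = 881.7 kWh
Cost = 881.7 kWh × €0.295 = €260.10

€260.10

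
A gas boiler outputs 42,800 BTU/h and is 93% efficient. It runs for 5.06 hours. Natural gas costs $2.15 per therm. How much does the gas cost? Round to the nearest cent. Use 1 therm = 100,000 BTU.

Heat delivered = 42,800 BTU/h × 5.06 h = 216,568 BTU
Gas input = 216,568 / 0.93 = 232,869 BTU
= 232,869 / 100,000 = 2.329 therm
Cost = 2.329 × $2.15/therm = $5.01

$5.01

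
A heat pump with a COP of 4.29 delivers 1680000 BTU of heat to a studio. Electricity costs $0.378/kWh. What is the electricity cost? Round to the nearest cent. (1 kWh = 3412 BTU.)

Heat delivered = 1,680,000 BTU / 3412 = 492.4 kWh
Electrical input = 492.4 kWh / 4.29 = 114.8 kWh
Cost = 114.8 × $0.378/kWh = $43.38

$43.38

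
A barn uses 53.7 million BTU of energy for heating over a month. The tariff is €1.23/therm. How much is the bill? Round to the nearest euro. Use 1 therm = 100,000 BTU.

€661

53.7 million BTU × (10 therm/million BTU) = 537 therm
Cost = 537 therm × €1.23/therm = €660.51 ≈ €661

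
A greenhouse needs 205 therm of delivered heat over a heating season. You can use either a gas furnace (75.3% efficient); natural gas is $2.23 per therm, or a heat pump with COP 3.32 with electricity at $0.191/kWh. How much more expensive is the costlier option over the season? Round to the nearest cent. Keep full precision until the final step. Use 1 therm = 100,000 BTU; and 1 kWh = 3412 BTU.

$261.45

Heat load = 205 therm × 100,000 = 20,500,000 BTU
Gas: input = 20,500,000 / 0.753 = 27,224,436 BTU = 272.2 therm → 272.2 × $2.23 = $607.10
Heat pump: 20,500,000 BTU / 3412 = 6,008 kWh heat; / 3.32 = 1,810 kWh in → × $0.191 = $345.65
Difference = |$607.10 − $345.65| = $261.45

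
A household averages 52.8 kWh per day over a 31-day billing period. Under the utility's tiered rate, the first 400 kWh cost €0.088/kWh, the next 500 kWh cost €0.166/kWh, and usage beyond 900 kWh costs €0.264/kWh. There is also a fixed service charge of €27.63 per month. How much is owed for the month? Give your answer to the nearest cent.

Usage = 52.8 kWh/day × 31 days = 1636.8 kWh
First 400 kWh × €0.088 = €35.20
Next 500 kWh × €0.166 = €83.00
Remaining 736.8 kWh × €0.264 = €194.52
Energy charge = €312.72; + service €27.63 = €340.35

€340.35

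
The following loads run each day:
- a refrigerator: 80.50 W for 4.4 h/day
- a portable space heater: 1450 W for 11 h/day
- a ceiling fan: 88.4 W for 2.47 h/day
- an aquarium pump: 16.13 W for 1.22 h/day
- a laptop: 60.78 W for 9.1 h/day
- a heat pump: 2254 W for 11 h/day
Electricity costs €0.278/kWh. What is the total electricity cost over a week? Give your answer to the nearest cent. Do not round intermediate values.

refrigerator: 80.50 W × 4.4 h × 7 d = 2,479 Wh = 2.479 kWh
portable space heater: 1450 W × 11 h × 7 d = 111,650 Wh = 111.7 kWh
ceiling fan: 88.4 W × 2.47 h × 7 d = 1,528 Wh = 1.528 kWh
aquarium pump: 16.13 W × 1.22 h × 7 d = 138 Wh = 0.1378 kWh
laptop: 60.78 W × 9.1 h × 7 d = 3,872 Wh = 3.872 kWh
heat pump: 2254 W × 11 h × 7 d = 173,558 Wh = 173.6 kWh
Total energy = 2.479 + 111.7 + 1.528 + 0.1378 + 3.872 + 173.6 = 293.2 kWh
Cost = 293.2 kWh × €0.278 = €81.52

€81.52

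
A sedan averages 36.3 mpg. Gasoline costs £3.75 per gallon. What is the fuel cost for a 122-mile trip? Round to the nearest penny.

£12.60

Fuel = 122 mi / 36.3 mpg = 3.361 gal
Cost = 3.361 gal × £3.75/gal = £12.60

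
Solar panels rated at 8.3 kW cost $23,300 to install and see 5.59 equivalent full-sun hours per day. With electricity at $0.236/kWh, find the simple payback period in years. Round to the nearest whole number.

6 years

Daily generation = 8.3 kW × 5.59 h = 46.4 kWh
Annual generation = 46.4 × 365 = 16935 kWh
Annual savings = 16935 × $0.236 = $3,996.64
Payback = $23,300 / $3,996.64 = 5.83 years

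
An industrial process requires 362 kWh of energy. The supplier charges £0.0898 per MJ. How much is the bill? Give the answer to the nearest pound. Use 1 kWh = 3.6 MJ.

£117

362 kWh × (3.6 MJ/kWh) = 1,303 MJ
Cost = 1,303 MJ × £0.0898/MJ = £117.03 ≈ £117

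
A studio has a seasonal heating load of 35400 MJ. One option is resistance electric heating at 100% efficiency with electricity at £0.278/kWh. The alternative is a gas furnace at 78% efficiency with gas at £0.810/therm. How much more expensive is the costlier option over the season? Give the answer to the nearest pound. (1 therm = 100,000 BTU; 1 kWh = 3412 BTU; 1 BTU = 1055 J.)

Heat load = 35400 MJ = 35,400,000,000 J / 1055 = 33,554,502 BTU
Gas: input = 33,554,502 / 0.78 = 43,018,593 BTU = 430.2 therm → 430.2 × £0.810 = £348.45
Electric: 33,554,502 BTU / 3412 = 9,834 kWh → × £0.278 = £2,733.92
Difference = |£348.45 − £2,733.92| = £2,385.47 ≈ £2385

£2385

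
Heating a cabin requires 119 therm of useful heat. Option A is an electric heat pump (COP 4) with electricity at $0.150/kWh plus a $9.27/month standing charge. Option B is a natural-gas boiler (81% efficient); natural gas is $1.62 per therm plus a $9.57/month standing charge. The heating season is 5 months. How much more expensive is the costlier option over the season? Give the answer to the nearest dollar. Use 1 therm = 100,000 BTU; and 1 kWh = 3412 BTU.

$109

Heat load = 119 therm × 100,000 = 11,900,000 BTU
Gas: input = 11,900,000 / 0.81 = 14,691,358 BTU = 146.9 therm → 146.9 × $1.62 = $238.00; + 5 × $9.57 standing = $285.85
Heat pump: 11,900,000 BTU / 3412 = 3,488 kWh heat; / 4 = 871.9 kWh in → × $0.150 = $130.79; + 5 × $9.27 standing = $177.14
Difference = |$285.85 − $177.14| = $108.71 ≈ $109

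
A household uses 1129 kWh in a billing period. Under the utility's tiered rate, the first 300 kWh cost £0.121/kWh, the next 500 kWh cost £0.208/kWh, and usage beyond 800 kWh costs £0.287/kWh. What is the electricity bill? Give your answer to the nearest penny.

First 300 kWh × £0.121 = £36.30
Next 500 kWh × £0.208 = £104.00
Remaining 329 kWh × £0.287 = £94.42
Total = £234.72

£234.72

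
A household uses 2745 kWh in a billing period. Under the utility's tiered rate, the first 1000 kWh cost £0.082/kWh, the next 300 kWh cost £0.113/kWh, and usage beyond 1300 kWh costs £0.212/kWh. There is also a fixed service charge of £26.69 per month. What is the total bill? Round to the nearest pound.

£449

First 1000 kWh × £0.082 = £82.00
Next 300 kWh × £0.113 = £33.90
Remaining 1445 kWh × £0.212 = £306.34
Energy charge = £422.24; + service £26.69 = £448.93 ≈ £449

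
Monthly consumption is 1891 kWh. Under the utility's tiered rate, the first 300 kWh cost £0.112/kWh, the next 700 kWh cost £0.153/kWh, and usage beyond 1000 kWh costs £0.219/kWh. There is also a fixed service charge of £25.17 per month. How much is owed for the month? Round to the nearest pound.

First 300 kWh × £0.112 = £33.60
Next 700 kWh × £0.153 = £107.10
Remaining 891 kWh × £0.219 = £195.13
Energy charge = £335.83; + service £25.17 = £361.00

£361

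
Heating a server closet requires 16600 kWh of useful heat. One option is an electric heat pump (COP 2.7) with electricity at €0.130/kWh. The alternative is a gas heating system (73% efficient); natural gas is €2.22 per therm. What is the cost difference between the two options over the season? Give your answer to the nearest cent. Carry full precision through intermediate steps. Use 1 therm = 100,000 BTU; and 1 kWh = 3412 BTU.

€923.19

Heat load = 16600 kWh × 3412 = 56,639,200 BTU
Gas: input = 56,639,200 / 0.73 = 77,587,945 BTU = 775.9 therm → 775.9 × €2.22 = €1,722.45
Heat pump: 56,639,200 BTU / 3412 = 16,600 kWh heat; / 2.7 = 6,148 kWh in → × €0.130 = €799.26
Difference = |€1,722.45 − €799.26| = €923.19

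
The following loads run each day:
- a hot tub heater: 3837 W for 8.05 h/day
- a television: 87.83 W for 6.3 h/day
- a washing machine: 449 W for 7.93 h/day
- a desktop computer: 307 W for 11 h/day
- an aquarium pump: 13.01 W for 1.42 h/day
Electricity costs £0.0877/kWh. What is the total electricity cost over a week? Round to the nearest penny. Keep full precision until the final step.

hot tub heater: 3837 W × 8.05 h × 7 d = 216,215 Wh = 216.2 kWh
television: 87.83 W × 6.3 h × 7 d = 3,873 Wh = 3.873 kWh
washing machine: 449 W × 7.93 h × 7 d = 24,924 Wh = 24.92 kWh
desktop computer: 307 W × 11 h × 7 d = 23,639 Wh = 23.64 kWh
aquarium pump: 13.01 W × 1.42 h × 7 d = 129 Wh = 0.1293 kWh
Total energy = 216.2 + 3.873 + 24.92 + 23.64 + 0.1293 = 268.8 kWh
Cost = 268.8 kWh × £0.0877 = £23.57

£23.57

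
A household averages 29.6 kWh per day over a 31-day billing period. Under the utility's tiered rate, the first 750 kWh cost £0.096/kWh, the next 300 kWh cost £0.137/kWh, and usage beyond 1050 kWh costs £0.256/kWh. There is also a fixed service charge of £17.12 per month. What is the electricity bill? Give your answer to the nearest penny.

Usage = 29.6 kWh/day × 31 days = 917.6 kWh
First 750 kWh × £0.096 = £72.00
Next 167.6 kWh × £0.137 = £22.96
Remaining tier: 0 kWh (not reached)
Energy charge = £94.96; + service £17.12 = £112.08

£112.08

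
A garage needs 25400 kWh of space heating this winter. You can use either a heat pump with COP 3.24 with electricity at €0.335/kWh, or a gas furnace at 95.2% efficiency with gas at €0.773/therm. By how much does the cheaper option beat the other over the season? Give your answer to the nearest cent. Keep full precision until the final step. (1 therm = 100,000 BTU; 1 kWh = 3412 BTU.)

Heat load = 25400 kWh × 3412 = 86,664,800 BTU
Gas: input = 86,664,800 / 0.952 = 91,034,454 BTU = 910.3 therm → 910.3 × €0.773 = €703.70
Heat pump: 86,664,800 BTU / 3412 = 25,400 kWh heat; / 3.24 = 7,840 kWh in → × €0.335 = €2,626.23
Difference = |€703.70 − €2,626.23| = €1,922.54

€1922.54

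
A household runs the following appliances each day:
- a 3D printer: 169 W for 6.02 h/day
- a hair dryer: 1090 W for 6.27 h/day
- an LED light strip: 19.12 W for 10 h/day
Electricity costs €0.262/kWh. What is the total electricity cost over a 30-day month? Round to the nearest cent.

€63.22

3D printer: 169 W × 6.02 h × 30 d = 30,521 Wh = 30.52 kWh
hair dryer: 1090 W × 6.27 h × 30 d = 205,029 Wh = 205 kWh
LED light strip: 19.12 W × 10 h × 30 d = 5,736 Wh = 5.736 kWh
Total energy = 30.52 + 205 + 5.736 = 241.3 kWh
Cost = 241.3 kWh × €0.262 = €63.22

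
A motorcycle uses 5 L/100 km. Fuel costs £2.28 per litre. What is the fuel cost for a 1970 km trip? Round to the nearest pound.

Fuel = 5 L/100 km × 1970 km / 100 = 98.5 L
Cost = 98.5 L × £2.28/L = £224.58 ≈ £225

£225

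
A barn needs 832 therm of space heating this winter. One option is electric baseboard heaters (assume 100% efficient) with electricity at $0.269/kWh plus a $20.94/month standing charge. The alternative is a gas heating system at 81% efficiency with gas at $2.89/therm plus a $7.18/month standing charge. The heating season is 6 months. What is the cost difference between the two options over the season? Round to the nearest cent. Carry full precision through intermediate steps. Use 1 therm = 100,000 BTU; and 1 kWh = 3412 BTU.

$3673.50

Heat load = 832 therm × 100,000 = 83,200,000 BTU
Gas: input = 83,200,000 / 0.81 = 102,716,049 BTU = 1,027 therm → 1,027 × $2.89 = $2,968.49; + 6 × $7.18 standing = $3,011.57
Electric: 83,200,000 BTU / 3412 = 24,380 kWh → × $0.269 = $6,559.44; + 6 × $20.94 standing = $6,685.08
Difference = |$3,011.57 − $6,685.08| = $3,673.50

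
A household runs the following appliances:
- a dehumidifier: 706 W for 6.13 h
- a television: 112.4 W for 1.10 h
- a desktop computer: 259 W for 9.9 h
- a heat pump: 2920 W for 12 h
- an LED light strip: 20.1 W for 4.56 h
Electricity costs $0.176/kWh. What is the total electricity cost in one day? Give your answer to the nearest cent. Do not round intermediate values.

dehumidifier: 706 W × 6.13 h = 4,328 Wh = 4.328 kWh
television: 112.4 W × 1.10 h = 124 Wh = 0.1236 kWh
desktop computer: 259 W × 9.9 h = 2,564 Wh = 2.564 kWh
heat pump: 2920 W × 12 h = 35,040 Wh = 35.04 kWh
LED light strip: 20.1 W × 4.56 h = 92 Wh = 0.09166 kWh
Total energy = 4.328 + 0.1236 + 2.564 + 35.04 + 0.09166 = 42.15 kWh
Cost = 42.15 kWh × $0.176 = $7.42

$7.42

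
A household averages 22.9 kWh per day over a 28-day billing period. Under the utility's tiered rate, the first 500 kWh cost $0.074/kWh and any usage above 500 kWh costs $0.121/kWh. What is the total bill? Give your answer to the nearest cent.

$54.09

Usage = 22.9 kWh/day × 28 days = 641.2 kWh
First 500 kWh × $0.074 = $37.00
Remaining 141.2 kWh × $0.121 = $17.09
Total = $54.09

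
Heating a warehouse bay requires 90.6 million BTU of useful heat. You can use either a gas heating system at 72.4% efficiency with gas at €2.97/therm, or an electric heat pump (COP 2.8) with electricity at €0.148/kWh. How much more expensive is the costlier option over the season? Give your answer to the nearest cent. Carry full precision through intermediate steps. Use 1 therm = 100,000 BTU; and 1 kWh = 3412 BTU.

€2313.07

Heat load = 90.6 × 10⁶ BTU = 90,600,000 BTU
Gas: input = 90,600,000 / 0.724 = 125,138,122 BTU = 1,251 therm → 1,251 × €2.97 = €3,716.60
Heat pump: 90,600,000 BTU / 3412 = 26,550 kWh heat; / 2.8 = 9,483 kWh in → × €0.148 = €1,403.53
Difference = |€3,716.60 − €1,403.53| = €2,313.07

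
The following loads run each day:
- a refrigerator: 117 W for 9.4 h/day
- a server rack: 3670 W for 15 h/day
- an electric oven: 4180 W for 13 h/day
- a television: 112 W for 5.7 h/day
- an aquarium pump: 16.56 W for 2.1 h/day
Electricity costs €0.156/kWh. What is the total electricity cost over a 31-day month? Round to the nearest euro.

€538

refrigerator: 117 W × 9.4 h × 31 d = 34,094 Wh = 34.09 kWh
server rack: 3670 W × 15 h × 31 d = 1,706,550 Wh = 1,707 kWh
electric oven: 4180 W × 13 h × 31 d = 1,684,540 Wh = 1,685 kWh
television: 112 W × 5.7 h × 31 d = 19,790 Wh = 19.79 kWh
aquarium pump: 16.56 W × 2.1 h × 31 d = 1,078 Wh = 1.078 kWh
Total energy = 34.09 + 1,707 + 1,685 + 19.79 + 1.078 = 3,446 kWh
Cost = 3,446 kWh × €0.156 = €537.58 ≈ €538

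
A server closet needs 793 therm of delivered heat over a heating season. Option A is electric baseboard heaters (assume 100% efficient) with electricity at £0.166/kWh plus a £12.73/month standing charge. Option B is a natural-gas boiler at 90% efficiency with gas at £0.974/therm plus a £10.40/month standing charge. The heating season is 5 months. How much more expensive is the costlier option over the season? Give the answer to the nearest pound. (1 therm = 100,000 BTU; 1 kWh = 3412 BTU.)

£3012

Heat load = 793 therm × 100,000 = 79,300,000 BTU
Gas: input = 79,300,000 / 0.90 = 88,111,111 BTU = 881.1 therm → 881.1 × £0.974 = £858.20; + 5 × £10.40 standing = £910.20
Electric: 79,300,000 BTU / 3412 = 23,240 kWh → × £0.166 = £3,858.09; + 5 × £12.73 standing = £3,921.74
Difference = |£910.20 − £3,921.74| = £3,011.54 ≈ £3012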